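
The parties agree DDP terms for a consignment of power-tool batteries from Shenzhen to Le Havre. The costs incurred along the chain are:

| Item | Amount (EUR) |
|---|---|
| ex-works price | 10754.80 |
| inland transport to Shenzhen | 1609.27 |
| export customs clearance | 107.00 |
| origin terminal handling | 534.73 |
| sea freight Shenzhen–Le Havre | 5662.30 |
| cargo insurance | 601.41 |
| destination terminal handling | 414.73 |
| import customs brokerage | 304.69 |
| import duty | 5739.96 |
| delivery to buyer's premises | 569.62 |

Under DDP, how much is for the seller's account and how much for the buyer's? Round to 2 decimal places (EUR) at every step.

Seller: EUR 26298.51; buyer: EUR 0.00

DDP: the seller bears all costs including import duty.
Seller's account: goods 10754.80 + inland to port 1609.27 + export clearance 107.00 + origin terminal 534.73 + freight 5662.30 + insurance 601.41 + destination terminal 414.73 + brokerage 304.69 + duty 5739.96 + delivery 569.62 = 26298.51
Buyer's account: 0.00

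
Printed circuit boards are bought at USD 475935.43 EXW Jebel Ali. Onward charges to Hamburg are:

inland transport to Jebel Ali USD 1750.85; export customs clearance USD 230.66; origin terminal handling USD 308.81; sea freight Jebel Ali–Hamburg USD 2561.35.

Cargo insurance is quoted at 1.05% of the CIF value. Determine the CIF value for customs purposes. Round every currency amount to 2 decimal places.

Let C be the CIF value. C = EXW price + pre-shipment costs + freight + 1.05% × C
C − 1.05% × C = 475935.43 + 1750.85 + 230.66 + 308.81 + 2561.35
0.9895 × C = 480787.10
C = 480787.10 / 0.9895 = 485888.93
Insurance premium = 1.05% × 485888.93 = 5101.83

CIF value: USD 485888.93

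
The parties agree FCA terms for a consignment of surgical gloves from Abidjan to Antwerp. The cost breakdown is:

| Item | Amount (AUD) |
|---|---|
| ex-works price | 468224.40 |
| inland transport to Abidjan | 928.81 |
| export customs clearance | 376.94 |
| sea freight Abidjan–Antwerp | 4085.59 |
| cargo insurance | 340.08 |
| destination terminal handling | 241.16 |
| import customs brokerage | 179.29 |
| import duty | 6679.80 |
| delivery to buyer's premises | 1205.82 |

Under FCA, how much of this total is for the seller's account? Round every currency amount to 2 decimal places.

Seller's account: AUD 469530.15

FCA: the seller delivers export-cleared goods to the carrier; the buyer bears costs from that point.
Seller's account: goods 468224.40 + inland to port 928.81 + export clearance 376.94 = 469530.15
Buyer's account: freight 4085.59 + insurance 340.08 + destination terminal 241.16 + brokerage 179.29 + duty 6679.80 + delivery 1205.82 = 12731.74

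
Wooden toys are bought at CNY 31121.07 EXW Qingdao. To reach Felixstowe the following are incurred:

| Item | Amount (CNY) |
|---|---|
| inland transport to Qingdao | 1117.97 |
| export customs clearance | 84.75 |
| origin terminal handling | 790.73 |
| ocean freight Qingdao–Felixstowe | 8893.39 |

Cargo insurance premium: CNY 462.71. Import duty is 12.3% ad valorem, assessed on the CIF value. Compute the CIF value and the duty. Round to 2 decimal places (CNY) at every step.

CIF value: CNY 42470.62; import duty: CNY 5223.89

CIF = EXW price + pre-shipment costs + freight + insurance
CIF = 31121.07 + 1117.97 + 84.75 + 790.73 + 8893.39 + 462.71 = 42470.62
Import duty = 42470.62 × 12.3% = 5223.89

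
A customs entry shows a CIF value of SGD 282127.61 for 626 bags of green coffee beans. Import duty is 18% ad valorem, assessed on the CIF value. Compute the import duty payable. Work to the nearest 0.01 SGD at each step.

Import duty: SGD 50782.97

Import duty = 282127.61 × 18% = 50782.97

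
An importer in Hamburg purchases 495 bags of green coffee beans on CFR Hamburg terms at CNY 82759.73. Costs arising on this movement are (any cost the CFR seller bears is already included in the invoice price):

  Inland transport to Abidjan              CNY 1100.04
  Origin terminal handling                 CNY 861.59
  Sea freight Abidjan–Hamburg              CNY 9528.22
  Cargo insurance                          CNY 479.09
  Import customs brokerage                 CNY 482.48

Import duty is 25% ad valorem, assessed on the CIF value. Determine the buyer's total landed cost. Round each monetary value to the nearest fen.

CFR: the seller pays costs through ocean freight to the destination port, but not insurance.
Already in the invoice (seller's account under CFR): inland to port, origin terminal, freight — exclude.
CIF value = CFR price + insurance = 82759.73 + 479.09 = 83238.82
Import duty = 83238.82 × 25% = 20809.71
Buyer bears: insurance 479.09 + brokerage 482.48 + duty 20809.71 = 21771.28
Landed cost = invoice 82759.73 + 21771.28 = 104531.01

Total landed cost: CNY 104531.01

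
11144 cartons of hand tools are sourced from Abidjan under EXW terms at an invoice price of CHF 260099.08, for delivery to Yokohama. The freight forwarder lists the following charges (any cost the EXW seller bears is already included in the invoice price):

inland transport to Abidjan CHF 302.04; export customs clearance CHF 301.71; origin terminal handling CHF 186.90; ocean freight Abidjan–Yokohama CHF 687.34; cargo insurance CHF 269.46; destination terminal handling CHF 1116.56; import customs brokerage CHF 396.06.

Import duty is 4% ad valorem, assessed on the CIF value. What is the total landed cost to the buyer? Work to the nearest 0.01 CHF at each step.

Total landed cost: CHF 273833.01

EXW: the seller makes goods available at their premises; the buyer bears all onward costs.
CIF value = EXW price + inland to port + export clearance + origin terminal + freight + insurance = 260099.08 + 302.04 + 301.71 + 186.90 + 687.34 + 269.46 = 261846.53
Import duty = 261846.53 × 4% = 10473.86
Buyer bears: inland to port 302.04 + export clearance 301.71 + origin terminal 186.90 + freight 687.34 + insurance 269.46 + destination terminal 1116.56 + brokerage 396.06 + duty 10473.86 = 13733.93
Landed cost = invoice 260099.08 + 13733.93 = 273833.01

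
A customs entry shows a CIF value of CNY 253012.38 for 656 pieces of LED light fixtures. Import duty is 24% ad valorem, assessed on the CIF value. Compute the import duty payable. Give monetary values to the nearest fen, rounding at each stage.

Import duty: CNY 60722.97

Import duty = 253012.38 × 24% = 60722.97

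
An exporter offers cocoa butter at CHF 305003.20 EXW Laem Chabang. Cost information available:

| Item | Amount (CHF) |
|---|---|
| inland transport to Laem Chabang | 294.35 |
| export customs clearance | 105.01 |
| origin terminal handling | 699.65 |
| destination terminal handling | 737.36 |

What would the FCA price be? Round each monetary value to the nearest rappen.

FCA price: CHF 305402.56

Not relevant to the conversion: origin terminal, destination terminal — on the buyer under both terms; not part of either seller's price.
From EXW to FCA, the seller additionally bears: inland to port, export clearance.
FCA price = 305003.20 + 294.35 + 105.01 = 305402.56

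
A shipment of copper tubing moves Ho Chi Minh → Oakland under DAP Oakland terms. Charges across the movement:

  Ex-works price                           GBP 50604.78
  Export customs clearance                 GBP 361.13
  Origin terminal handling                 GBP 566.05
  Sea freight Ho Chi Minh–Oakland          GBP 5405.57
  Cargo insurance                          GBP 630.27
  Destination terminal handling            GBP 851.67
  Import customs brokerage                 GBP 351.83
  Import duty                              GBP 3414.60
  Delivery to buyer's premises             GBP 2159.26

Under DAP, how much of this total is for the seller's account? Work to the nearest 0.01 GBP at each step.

Seller's account: GBP 60578.73

DAP: the seller bears all costs to the named destination except import duty and clearance.
Seller's account: goods 50604.78 + export clearance 361.13 + origin terminal 566.05 + freight 5405.57 + insurance 630.27 + destination terminal 851.67 + delivery 2159.26 = 60578.73
Buyer's account: brokerage 351.83 + duty 3414.60 = 3766.43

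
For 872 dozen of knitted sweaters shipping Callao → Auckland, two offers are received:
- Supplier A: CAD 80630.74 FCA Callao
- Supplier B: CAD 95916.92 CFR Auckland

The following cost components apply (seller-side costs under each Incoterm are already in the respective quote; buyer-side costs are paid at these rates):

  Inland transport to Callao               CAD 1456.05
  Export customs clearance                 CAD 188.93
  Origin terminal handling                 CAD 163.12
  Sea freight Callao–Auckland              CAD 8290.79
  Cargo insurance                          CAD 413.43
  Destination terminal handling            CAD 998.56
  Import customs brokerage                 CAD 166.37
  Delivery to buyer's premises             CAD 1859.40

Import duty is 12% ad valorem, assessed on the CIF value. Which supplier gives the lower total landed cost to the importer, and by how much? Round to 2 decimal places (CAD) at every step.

Supplier A (FCA):
CIF value = FCA price + origin terminal + freight + insurance = 80630.74 + 163.12 + 8290.79 + 413.43 = 89498.08
Import duty = 89498.08 × 12% = 10739.77
Buyer bears (A): 163.12 + 8290.79 + 413.43 + 998.56 + 166.37 + 1859.40 = 11891.67
Landed cost (A) = invoice 80630.74 + 11891.67 + duty 10739.77 = 103262.18
Supplier B (CFR):
CIF value = CFR price + insurance = 95916.92 + 413.43 = 96330.35
Import duty = 96330.35 × 12% = 11559.64
Buyer bears (B): 413.43 + 998.56 + 166.37 + 1859.40 = 3437.76
Landed cost (B) = invoice 95916.92 + 3437.76 + duty 11559.64 = 110914.32
Difference = |103262.18 − 110914.32| = 7652.14

Supplier A is cheaper by CAD 7652.14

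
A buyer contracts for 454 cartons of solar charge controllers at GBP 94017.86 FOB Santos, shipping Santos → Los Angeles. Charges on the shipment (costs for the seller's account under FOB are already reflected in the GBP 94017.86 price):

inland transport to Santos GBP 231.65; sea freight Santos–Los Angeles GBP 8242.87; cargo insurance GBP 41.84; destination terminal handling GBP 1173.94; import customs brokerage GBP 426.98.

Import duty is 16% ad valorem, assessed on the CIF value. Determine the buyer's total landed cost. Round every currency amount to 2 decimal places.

FOB: the seller bears costs until goods are on board at the origin port; the buyer bears freight, insurance and all costs thereafter.
Already in the invoice (seller's account under FOB): inland to port — exclude.
CIF value = FOB price + freight + insurance = 94017.86 + 8242.87 + 41.84 = 102302.57
Import duty = 102302.57 × 16% = 16368.41
Buyer bears: freight 8242.87 + insurance 41.84 + destination terminal 1173.94 + brokerage 426.98 + duty 16368.41 = 26254.04
Landed cost = invoice 94017.86 + 26254.04 = 120271.90

Total landed cost: GBP 120271.90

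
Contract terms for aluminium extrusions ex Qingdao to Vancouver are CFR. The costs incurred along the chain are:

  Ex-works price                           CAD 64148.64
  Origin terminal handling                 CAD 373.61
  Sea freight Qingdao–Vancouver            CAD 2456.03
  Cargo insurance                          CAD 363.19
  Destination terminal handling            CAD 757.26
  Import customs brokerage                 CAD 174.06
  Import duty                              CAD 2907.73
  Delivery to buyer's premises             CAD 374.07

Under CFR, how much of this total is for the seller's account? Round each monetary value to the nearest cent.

CFR: the seller pays costs through ocean freight to the destination port, but not insurance.
Seller's account: goods 64148.64 + origin terminal 373.61 + freight 2456.03 = 66978.28
Buyer's account: insurance 363.19 + destination terminal 757.26 + brokerage 174.06 + duty 2907.73 + delivery 374.07 = 4576.31

Seller's account: CAD 66978.28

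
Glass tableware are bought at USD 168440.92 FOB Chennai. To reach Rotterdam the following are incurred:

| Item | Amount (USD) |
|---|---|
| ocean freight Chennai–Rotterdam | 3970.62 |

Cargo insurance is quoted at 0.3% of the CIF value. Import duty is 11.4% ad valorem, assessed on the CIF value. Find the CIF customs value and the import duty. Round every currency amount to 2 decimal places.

Let C be the CIF value. C = FOB price + freight + 0.3% × C
C − 0.3% × C = 168440.92 + 3970.62
0.997 × C = 172411.54
C = 172411.54 / 0.997 = 172930.33
Insurance premium = 0.3% × 172930.33 = 518.79
Import duty = 172930.33 × 11.4% = 19714.06

CIF value: USD 172930.33; import duty: USD 19714.06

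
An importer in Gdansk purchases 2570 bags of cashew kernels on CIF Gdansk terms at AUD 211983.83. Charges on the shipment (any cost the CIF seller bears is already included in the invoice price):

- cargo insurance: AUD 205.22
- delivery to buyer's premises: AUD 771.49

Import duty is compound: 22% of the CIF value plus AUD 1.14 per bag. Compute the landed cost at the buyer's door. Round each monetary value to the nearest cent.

CIF: the seller pays costs through ocean freight and marine insurance to the destination port.
Already in the invoice (seller's account under CIF): insurance — exclude.
The CIF price already equals the CIF value: 211983.83
Ad valorem component: 211983.83 × 22% = 46636.44
Specific component: 2570 × 1.14 = 2929.80
Import duty = 46636.44 + 2929.80 = 49566.24
Buyer bears: delivery 771.49 + duty 49566.24 = 50337.73
Landed cost = invoice 211983.83 + 50337.73 = 262321.56

Total landed cost: AUD 262321.56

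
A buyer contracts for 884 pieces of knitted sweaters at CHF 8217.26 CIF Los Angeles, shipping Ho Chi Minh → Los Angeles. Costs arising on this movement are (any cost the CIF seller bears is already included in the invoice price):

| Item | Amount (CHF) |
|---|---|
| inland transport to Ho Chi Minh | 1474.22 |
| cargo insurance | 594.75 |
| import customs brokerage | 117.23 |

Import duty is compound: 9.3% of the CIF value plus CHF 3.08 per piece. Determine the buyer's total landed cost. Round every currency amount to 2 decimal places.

Total landed cost: CHF 11821.42

CIF: the seller pays costs through ocean freight and marine insurance to the destination port.
Already in the invoice (seller's account under CIF): inland to port, insurance — exclude.
The CIF price already equals the CIF value: 8217.26
Ad valorem component: 8217.26 × 9.3% = 764.21
Specific component: 884 × 3.08 = 2722.72
Import duty = 764.21 + 2722.72 = 3486.93
Buyer bears: brokerage 117.23 + duty 3486.93 = 3604.16
Landed cost = invoice 8217.26 + 3604.16 = 11821.42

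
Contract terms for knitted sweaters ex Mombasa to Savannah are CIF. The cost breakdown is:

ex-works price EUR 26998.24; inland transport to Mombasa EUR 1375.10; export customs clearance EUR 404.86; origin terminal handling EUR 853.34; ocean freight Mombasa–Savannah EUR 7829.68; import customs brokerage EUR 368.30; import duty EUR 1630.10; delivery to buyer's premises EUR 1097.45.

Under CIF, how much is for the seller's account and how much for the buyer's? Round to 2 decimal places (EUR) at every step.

CIF: the seller pays costs through ocean freight and marine insurance to the destination port.
Seller's account: goods 26998.24 + inland to port 1375.10 + export clearance 404.86 + origin terminal 853.34 + freight 7829.68 = 37461.22
Buyer's account: brokerage 368.30 + duty 1630.10 + delivery 1097.45 = 3095.85

Seller: EUR 37461.22; buyer: EUR 3095.85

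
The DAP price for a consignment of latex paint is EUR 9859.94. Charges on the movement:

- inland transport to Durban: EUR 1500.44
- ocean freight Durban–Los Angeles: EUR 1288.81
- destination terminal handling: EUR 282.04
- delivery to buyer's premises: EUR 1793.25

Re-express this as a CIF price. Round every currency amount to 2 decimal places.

CIF price: EUR 7784.65

Not relevant to the conversion: freight, inland to port — on the seller under both DAP and CIF; already in the DAP price and stays in the CIF price.
From DAP to CIF, the seller no longer bears: destination terminal, delivery.
CIF price = 9859.94 − 282.04 − 1793.25 = 7784.65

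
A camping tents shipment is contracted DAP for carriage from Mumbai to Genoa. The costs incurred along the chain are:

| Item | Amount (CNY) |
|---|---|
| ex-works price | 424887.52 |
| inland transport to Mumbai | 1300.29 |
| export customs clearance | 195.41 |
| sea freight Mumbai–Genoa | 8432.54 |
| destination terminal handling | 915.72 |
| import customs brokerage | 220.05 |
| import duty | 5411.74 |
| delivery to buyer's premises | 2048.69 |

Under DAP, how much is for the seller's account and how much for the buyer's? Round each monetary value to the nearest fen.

DAP: the seller bears all costs to the named destination except import duty and clearance.
Seller's account: goods 424887.52 + inland to port 1300.29 + export clearance 195.41 + freight 8432.54 + destination terminal 915.72 + delivery 2048.69 = 437780.17
Buyer's account: brokerage 220.05 + duty 5411.74 = 5631.79

Seller: CNY 437780.17; buyer: CNY 5631.79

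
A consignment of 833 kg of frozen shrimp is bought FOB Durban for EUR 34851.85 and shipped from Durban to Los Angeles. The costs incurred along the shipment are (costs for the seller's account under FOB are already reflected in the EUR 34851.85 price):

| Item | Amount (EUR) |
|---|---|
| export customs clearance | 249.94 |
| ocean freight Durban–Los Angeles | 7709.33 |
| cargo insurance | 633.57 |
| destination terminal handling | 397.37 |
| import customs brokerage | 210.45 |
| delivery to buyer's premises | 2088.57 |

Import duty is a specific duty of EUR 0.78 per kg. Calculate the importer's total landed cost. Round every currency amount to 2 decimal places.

FOB: the seller bears costs until goods are on board at the origin port; the buyer bears freight, insurance and all costs thereafter.
Already in the invoice (seller's account under FOB): export clearance — exclude.
CIF value = FOB price + freight + insurance = 34851.85 + 7709.33 + 633.57 = 43194.75
Import duty = 833 × 0.78 = 649.74
Buyer bears: freight 7709.33 + insurance 633.57 + destination terminal 397.37 + brokerage 210.45 + delivery 2088.57 + duty 649.74 = 11689.03
Landed cost = invoice 34851.85 + 11689.03 = 46540.88

Total landed cost: EUR 46540.88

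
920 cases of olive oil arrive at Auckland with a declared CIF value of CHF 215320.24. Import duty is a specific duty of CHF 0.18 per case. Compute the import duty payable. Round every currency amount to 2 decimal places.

Import duty: CHF 165.60

Import duty = 920 × 0.18 = 165.60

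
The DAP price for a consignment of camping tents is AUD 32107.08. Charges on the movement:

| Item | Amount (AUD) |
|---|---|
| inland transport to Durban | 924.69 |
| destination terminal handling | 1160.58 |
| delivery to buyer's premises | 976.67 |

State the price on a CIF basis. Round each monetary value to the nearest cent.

Not relevant to the conversion: inland to port — on the seller under both DAP and CIF; already in the DAP price and stays in the CIF price.
From DAP to CIF, the seller no longer bears: destination terminal, delivery.
CIF price = 32107.08 − 1160.58 − 976.67 = 29969.83

CIF price: AUD 29969.83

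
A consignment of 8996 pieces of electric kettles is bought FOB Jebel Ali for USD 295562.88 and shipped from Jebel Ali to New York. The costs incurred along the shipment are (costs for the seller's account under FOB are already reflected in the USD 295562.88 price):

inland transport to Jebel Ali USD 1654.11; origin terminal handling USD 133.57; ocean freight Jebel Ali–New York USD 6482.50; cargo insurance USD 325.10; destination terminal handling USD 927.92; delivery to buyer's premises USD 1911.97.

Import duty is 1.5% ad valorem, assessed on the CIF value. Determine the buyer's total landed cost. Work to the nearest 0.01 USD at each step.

FOB: the seller bears costs until goods are on board at the origin port; the buyer bears freight, insurance and all costs thereafter.
Already in the invoice (seller's account under FOB): inland to port, origin terminal — exclude.
CIF value = FOB price + freight + insurance = 295562.88 + 6482.50 + 325.10 = 302370.48
Import duty = 302370.48 × 1.5% = 4535.56
Buyer bears: freight 6482.50 + insurance 325.10 + destination terminal 927.92 + delivery 1911.97 + duty 4535.56 = 14183.05
Landed cost = invoice 295562.88 + 14183.05 = 309745.93

Total landed cost: USD 309745.93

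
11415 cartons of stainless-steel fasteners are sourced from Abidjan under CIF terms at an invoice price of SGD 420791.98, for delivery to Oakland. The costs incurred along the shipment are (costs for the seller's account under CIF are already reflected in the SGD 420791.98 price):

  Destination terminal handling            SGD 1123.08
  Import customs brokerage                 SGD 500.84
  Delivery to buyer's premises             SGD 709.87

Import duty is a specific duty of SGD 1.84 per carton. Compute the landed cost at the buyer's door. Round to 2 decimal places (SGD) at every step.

Total landed cost: SGD 444129.37

CIF: the seller pays costs through ocean freight and marine insurance to the destination port.
The CIF price already equals the CIF value: 420791.98
Import duty = 11415 × 1.84 = 21003.60
Buyer bears: destination terminal 1123.08 + brokerage 500.84 + delivery 709.87 + duty 21003.60 = 23337.39
Landed cost = invoice 420791.98 + 23337.39 = 444129.37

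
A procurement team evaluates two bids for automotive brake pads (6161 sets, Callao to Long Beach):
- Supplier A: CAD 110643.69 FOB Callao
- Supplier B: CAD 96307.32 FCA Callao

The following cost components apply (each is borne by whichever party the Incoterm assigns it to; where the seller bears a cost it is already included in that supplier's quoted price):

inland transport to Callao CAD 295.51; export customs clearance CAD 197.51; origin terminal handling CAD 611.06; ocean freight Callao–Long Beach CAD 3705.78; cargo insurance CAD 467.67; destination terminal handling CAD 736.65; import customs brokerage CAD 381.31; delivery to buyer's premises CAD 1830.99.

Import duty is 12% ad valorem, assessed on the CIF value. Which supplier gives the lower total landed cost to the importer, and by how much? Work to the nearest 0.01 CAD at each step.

Supplier A (FOB):
CIF value = FOB price + freight + insurance = 110643.69 + 3705.78 + 467.67 = 114817.14
Import duty = 114817.14 × 12% = 13778.06
Buyer bears (A): 3705.78 + 467.67 + 736.65 + 381.31 + 1830.99 = 7122.40
Landed cost (A) = invoice 110643.69 + 7122.40 + duty 13778.06 = 131544.15
Supplier B (FCA):
CIF value = FCA price + origin terminal + freight + insurance = 96307.32 + 611.06 + 3705.78 + 467.67 = 101091.83
Import duty = 101091.83 × 12% = 12131.02
Buyer bears (B): 611.06 + 3705.78 + 467.67 + 736.65 + 381.31 + 1830.99 = 7733.46
Landed cost (B) = invoice 96307.32 + 7733.46 + duty 12131.02 = 116171.80
Difference = |131544.15 − 116171.80| = 15372.35

Supplier B is cheaper by CAD 15372.35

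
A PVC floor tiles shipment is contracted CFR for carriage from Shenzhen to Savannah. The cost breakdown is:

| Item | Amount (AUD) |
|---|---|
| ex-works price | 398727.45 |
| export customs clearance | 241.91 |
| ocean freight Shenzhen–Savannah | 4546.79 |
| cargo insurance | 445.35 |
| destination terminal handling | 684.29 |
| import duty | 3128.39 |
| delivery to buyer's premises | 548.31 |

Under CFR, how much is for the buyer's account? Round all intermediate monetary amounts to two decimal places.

CFR: the seller pays costs through ocean freight to the destination port, but not insurance.
Seller's account: goods 398727.45 + export clearance 241.91 + freight 4546.79 = 403516.15
Buyer's account: insurance 445.35 + destination terminal 684.29 + duty 3128.39 + delivery 548.31 = 4806.34

Buyer's account: AUD 4806.34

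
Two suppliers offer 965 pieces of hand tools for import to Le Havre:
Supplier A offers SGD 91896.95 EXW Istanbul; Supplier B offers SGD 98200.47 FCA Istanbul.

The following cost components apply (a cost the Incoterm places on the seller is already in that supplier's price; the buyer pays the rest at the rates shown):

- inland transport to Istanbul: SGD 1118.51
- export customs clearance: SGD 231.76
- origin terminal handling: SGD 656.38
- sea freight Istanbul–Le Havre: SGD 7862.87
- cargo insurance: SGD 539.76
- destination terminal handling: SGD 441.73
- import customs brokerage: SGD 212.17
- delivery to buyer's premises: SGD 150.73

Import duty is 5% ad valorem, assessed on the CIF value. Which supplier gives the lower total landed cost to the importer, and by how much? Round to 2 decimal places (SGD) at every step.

Supplier A is cheaper by SGD 5200.91

Supplier A (EXW):
CIF value = EXW price + inland to port + export clearance + origin terminal + freight + insurance = 91896.95 + 1118.51 + 231.76 + 656.38 + 7862.87 + 539.76 = 102306.23
Import duty = 102306.23 × 5% = 5115.31
Buyer bears (A): 1118.51 + 231.76 + 656.38 + 7862.87 + 539.76 + 441.73 + 212.17 + 150.73 = 11213.91
Landed cost (A) = invoice 91896.95 + 11213.91 + duty 5115.31 = 108226.17
Supplier B (FCA):
CIF value = FCA price + origin terminal + freight + insurance = 98200.47 + 656.38 + 7862.87 + 539.76 = 107259.48
Import duty = 107259.48 × 5% = 5362.97
Buyer bears (B): 656.38 + 7862.87 + 539.76 + 441.73 + 212.17 + 150.73 = 9863.64
Landed cost (B) = invoice 98200.47 + 9863.64 + duty 5362.97 = 113427.08
Difference = |108226.17 − 113427.08| = 5200.91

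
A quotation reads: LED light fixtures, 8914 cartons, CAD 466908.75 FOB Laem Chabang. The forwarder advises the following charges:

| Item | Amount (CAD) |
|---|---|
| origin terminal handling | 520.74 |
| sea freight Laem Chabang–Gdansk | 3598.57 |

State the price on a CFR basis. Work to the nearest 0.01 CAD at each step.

Not relevant to the conversion: origin terminal — on the seller under both FOB and CFR; already in the FOB price and stays in the CFR price.
From FOB to CFR, the seller additionally bears: freight.
CFR price = 466908.75 + 3598.57 = 470507.32

CFR price: CAD 470507.32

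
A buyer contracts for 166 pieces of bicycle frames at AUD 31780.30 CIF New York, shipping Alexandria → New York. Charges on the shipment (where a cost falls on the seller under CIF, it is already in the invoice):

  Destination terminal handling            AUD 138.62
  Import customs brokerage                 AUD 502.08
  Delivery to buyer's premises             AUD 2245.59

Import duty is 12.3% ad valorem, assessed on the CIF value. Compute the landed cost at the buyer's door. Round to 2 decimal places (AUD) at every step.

CIF: the seller pays costs through ocean freight and marine insurance to the destination port.
The CIF price already equals the CIF value: 31780.30
Import duty = 31780.30 × 12.3% = 3908.98
Buyer bears: destination terminal 138.62 + brokerage 502.08 + delivery 2245.59 + duty 3908.98 = 6795.27
Landed cost = invoice 31780.30 + 6795.27 = 38575.57

Total landed cost: AUD 38575.57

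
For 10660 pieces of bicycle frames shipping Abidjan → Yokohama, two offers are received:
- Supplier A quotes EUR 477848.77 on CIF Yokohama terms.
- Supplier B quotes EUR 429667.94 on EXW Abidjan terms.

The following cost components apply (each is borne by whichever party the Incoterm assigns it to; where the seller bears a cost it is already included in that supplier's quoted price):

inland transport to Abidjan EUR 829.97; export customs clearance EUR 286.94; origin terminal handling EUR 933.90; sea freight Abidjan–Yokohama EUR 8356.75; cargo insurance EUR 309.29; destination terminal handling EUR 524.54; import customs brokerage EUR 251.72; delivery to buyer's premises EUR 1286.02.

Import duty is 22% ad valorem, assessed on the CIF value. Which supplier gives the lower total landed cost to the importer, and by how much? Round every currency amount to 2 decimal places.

Supplier A (CIF):
The CIF price already equals the CIF value: 477848.77
Import duty = 477848.77 × 22% = 105126.73
Buyer bears (A): 524.54 + 251.72 + 1286.02 = 2062.28
Landed cost (A) = invoice 477848.77 + 2062.28 + duty 105126.73 = 585037.78
Supplier B (EXW):
CIF value = EXW price + inland to port + export clearance + origin terminal + freight + insurance = 429667.94 + 829.97 + 286.94 + 933.90 + 8356.75 + 309.29 = 440384.79
Import duty = 440384.79 × 22% = 96884.65
Buyer bears (B): 829.97 + 286.94 + 933.90 + 8356.75 + 309.29 + 524.54 + 251.72 + 1286.02 = 12779.13
Landed cost (B) = invoice 429667.94 + 12779.13 + duty 96884.65 = 539331.72
Difference = |585037.78 − 539331.72| = 45706.06

Supplier B is cheaper by EUR 45706.06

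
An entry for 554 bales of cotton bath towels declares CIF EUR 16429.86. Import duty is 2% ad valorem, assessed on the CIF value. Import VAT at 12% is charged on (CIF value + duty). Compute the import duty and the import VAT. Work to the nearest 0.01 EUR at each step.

Import duty = 16429.86 × 2% = 328.60
VAT base = CIF + duty = 16429.86 + 328.60 = 16758.46
Import VAT = 16758.46 × 12% = 2011.02

Import duty: EUR 328.60; import VAT: EUR 2011.02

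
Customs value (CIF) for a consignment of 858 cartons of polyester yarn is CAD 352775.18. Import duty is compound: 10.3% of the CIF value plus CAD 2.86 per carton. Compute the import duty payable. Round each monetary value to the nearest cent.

Import duty: CAD 38789.72

Ad valorem component: 352775.18 × 10.3% = 36335.84
Specific component: 858 × 2.86 = 2453.88
Import duty = 36335.84 + 2453.88 = 38789.72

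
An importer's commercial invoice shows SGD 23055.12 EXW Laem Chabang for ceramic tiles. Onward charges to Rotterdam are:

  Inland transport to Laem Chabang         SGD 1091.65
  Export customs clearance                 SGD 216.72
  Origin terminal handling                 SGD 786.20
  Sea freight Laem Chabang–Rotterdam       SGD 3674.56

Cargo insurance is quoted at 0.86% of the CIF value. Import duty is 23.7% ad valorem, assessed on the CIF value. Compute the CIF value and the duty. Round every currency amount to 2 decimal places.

CIF value: SGD 29074.29; import duty: SGD 6890.61

Let C be the CIF value. C = EXW price + pre-shipment costs + freight + 0.86% × C
C − 0.86% × C = 23055.12 + 1091.65 + 216.72 + 786.20 + 3674.56
0.9914 × C = 28824.25
C = 28824.25 / 0.9914 = 29074.29
Insurance premium = 0.86% × 29074.29 = 250.04
Import duty = 29074.29 × 23.7% = 6890.61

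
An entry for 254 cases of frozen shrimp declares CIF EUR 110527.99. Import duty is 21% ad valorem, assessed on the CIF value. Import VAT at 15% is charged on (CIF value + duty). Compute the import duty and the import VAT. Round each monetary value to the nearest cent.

Import duty: EUR 23210.88; import VAT: EUR 20060.83

Import duty = 110527.99 × 21% = 23210.88
VAT base = CIF + duty = 110527.99 + 23210.88 = 133738.87
Import VAT = 133738.87 × 15% = 20060.83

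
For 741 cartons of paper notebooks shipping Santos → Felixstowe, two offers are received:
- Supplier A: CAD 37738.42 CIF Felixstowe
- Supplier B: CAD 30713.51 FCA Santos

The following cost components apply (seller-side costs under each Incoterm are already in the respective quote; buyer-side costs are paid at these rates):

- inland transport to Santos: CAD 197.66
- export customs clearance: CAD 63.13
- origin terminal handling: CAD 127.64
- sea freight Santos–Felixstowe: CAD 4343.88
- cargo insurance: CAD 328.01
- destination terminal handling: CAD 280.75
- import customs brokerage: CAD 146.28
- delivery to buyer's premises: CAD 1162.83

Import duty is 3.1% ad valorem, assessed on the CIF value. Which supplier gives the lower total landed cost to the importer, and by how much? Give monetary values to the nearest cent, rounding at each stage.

Supplier A (CIF):
The CIF price already equals the CIF value: 37738.42
Import duty = 37738.42 × 3.1% = 1169.89
Buyer bears (A): 280.75 + 146.28 + 1162.83 = 1589.86
Landed cost (A) = invoice 37738.42 + 1589.86 + duty 1169.89 = 40498.17
Supplier B (FCA):
CIF value = FCA price + origin terminal + freight + insurance = 30713.51 + 127.64 + 4343.88 + 328.01 = 35513.04
Import duty = 35513.04 × 3.1% = 1100.90
Buyer bears (B): 127.64 + 4343.88 + 328.01 + 280.75 + 146.28 + 1162.83 = 6389.39
Landed cost (B) = invoice 30713.51 + 6389.39 + duty 1100.90 = 38203.80
Difference = |40498.17 − 38203.80| = 2294.37

Supplier B is cheaper by CAD 2294.37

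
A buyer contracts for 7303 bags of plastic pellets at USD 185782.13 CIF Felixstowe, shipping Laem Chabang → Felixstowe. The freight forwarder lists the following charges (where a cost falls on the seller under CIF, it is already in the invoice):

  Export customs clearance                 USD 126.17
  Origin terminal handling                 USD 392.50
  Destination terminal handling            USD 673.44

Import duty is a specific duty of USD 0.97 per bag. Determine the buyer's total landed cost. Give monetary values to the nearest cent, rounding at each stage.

CIF: the seller pays costs through ocean freight and marine insurance to the destination port.
Already in the invoice (seller's account under CIF): export clearance, origin terminal — exclude.
The CIF price already equals the CIF value: 185782.13
Import duty = 7303 × 0.97 = 7083.91
Buyer bears: destination terminal 673.44 + duty 7083.91 = 7757.35
Landed cost = invoice 185782.13 + 7757.35 = 193539.48

Total landed cost: USD 193539.48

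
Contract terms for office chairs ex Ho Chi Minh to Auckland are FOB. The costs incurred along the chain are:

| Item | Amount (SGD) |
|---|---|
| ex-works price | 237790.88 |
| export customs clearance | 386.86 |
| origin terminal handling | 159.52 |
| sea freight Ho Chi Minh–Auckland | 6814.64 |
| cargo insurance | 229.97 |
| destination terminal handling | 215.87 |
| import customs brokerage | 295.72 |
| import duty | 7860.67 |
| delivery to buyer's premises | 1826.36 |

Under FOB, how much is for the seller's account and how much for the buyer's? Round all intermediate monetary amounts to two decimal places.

Seller: SGD 238337.26; buyer: SGD 17243.23

FOB: the seller bears costs until goods are on board at the origin port; the buyer bears freight, insurance and all costs thereafter.
Seller's account: goods 237790.88 + export clearance 386.86 + origin terminal 159.52 = 238337.26
Buyer's account: freight 6814.64 + insurance 229.97 + destination terminal 215.87 + brokerage 295.72 + duty 7860.67 + delivery 1826.36 = 17243.23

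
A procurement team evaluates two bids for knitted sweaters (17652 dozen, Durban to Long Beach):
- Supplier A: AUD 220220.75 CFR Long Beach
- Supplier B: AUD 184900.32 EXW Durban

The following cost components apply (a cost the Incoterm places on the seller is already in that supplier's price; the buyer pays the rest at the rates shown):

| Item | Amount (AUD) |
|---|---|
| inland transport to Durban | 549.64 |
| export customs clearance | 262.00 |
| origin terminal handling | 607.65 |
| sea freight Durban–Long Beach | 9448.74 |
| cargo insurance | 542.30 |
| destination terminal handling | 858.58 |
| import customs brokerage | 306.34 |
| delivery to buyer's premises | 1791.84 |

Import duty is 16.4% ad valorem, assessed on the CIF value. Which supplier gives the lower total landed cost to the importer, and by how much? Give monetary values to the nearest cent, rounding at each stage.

Supplier B is cheaper by AUD 28462.59

Supplier A (CFR):
CIF value = CFR price + insurance = 220220.75 + 542.30 = 220763.05
Import duty = 220763.05 × 16.4% = 36205.14
Buyer bears (A): 542.30 + 858.58 + 306.34 + 1791.84 = 3499.06
Landed cost (A) = invoice 220220.75 + 3499.06 + duty 36205.14 = 259924.95
Supplier B (EXW):
CIF value = EXW price + inland to port + export clearance + origin terminal + freight + insurance = 184900.32 + 549.64 + 262.00 + 607.65 + 9448.74 + 542.30 = 196310.65
Import duty = 196310.65 × 16.4% = 32194.95
Buyer bears (B): 549.64 + 262.00 + 607.65 + 9448.74 + 542.30 + 858.58 + 306.34 + 1791.84 = 14367.09
Landed cost (B) = invoice 184900.32 + 14367.09 + duty 32194.95 = 231462.36
Difference = |259924.95 − 231462.36| = 28462.59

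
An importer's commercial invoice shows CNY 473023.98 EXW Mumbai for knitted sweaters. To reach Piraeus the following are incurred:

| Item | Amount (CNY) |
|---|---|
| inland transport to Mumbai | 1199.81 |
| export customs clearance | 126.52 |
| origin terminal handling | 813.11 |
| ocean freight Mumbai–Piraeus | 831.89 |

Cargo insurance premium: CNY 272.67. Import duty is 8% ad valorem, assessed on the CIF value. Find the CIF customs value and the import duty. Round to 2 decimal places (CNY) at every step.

CIF = EXW price + pre-shipment costs + freight + insurance
CIF = 473023.98 + 1199.81 + 126.52 + 813.11 + 831.89 + 272.67 = 476267.98
Import duty = 476267.98 × 8% = 38101.44

CIF value: CNY 476267.98; import duty: CNY 38101.44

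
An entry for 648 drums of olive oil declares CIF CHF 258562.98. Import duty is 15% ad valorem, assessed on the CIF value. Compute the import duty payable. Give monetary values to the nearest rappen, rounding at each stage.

Import duty = 258562.98 × 15% = 38784.45

Import duty: CHF 38784.45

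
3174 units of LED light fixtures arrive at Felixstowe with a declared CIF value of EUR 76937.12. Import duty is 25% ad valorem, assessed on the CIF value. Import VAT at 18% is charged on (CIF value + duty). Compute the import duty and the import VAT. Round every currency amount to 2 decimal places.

Import duty = 76937.12 × 25% = 19234.28
VAT base = CIF + duty = 76937.12 + 19234.28 = 96171.40
Import VAT = 96171.40 × 18% = 17310.85

Import duty: EUR 19234.28; import VAT: EUR 17310.85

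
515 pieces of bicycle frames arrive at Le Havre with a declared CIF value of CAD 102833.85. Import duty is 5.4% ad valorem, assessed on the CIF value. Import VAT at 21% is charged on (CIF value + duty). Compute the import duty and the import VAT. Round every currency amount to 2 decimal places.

Import duty: CAD 5553.03; import VAT: CAD 22761.24

Import duty = 102833.85 × 5.4% = 5553.03
VAT base = CIF + duty = 102833.85 + 5553.03 = 108386.88
Import VAT = 108386.88 × 21% = 22761.24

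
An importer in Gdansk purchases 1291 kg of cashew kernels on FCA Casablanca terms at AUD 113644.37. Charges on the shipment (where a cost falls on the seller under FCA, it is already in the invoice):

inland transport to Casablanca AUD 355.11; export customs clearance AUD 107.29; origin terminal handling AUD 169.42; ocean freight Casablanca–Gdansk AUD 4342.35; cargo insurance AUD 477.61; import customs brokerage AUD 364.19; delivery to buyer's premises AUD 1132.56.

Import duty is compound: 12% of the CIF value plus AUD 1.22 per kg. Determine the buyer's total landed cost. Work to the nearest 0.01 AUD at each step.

Total landed cost: AUD 135941.57

FCA: the seller delivers export-cleared goods to the carrier; the buyer bears costs from that point.
Already in the invoice (seller's account under FCA): inland to port, export clearance — exclude.
CIF value = FCA price + origin terminal + freight + insurance = 113644.37 + 169.42 + 4342.35 + 477.61 = 118633.75
Ad valorem component: 118633.75 × 12% = 14236.05
Specific component: 1291 × 1.22 = 1575.02
Import duty = 14236.05 + 1575.02 = 15811.07
Buyer bears: origin terminal 169.42 + freight 4342.35 + insurance 477.61 + brokerage 364.19 + delivery 1132.56 + duty 15811.07 = 22297.20
Landed cost = invoice 113644.37 + 22297.20 = 135941.57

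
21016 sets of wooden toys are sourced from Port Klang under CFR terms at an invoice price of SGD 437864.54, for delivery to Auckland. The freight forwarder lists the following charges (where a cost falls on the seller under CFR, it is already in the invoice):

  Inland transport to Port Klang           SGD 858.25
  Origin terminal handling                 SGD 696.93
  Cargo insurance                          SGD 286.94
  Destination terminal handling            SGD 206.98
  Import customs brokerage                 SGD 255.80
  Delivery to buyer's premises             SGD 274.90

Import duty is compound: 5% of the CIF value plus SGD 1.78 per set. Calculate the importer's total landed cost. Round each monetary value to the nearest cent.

Total landed cost: SGD 498205.21

CFR: the seller pays costs through ocean freight to the destination port, but not insurance.
Already in the invoice (seller's account under CFR): inland to port, origin terminal — exclude.
CIF value = CFR price + insurance = 437864.54 + 286.94 = 438151.48
Ad valorem component: 438151.48 × 5% = 21907.57
Specific component: 21016 × 1.78 = 37408.48
Import duty = 21907.57 + 37408.48 = 59316.05
Buyer bears: insurance 286.94 + destination terminal 206.98 + brokerage 255.80 + delivery 274.90 + duty 59316.05 = 60340.67
Landed cost = invoice 437864.54 + 60340.67 = 498205.21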